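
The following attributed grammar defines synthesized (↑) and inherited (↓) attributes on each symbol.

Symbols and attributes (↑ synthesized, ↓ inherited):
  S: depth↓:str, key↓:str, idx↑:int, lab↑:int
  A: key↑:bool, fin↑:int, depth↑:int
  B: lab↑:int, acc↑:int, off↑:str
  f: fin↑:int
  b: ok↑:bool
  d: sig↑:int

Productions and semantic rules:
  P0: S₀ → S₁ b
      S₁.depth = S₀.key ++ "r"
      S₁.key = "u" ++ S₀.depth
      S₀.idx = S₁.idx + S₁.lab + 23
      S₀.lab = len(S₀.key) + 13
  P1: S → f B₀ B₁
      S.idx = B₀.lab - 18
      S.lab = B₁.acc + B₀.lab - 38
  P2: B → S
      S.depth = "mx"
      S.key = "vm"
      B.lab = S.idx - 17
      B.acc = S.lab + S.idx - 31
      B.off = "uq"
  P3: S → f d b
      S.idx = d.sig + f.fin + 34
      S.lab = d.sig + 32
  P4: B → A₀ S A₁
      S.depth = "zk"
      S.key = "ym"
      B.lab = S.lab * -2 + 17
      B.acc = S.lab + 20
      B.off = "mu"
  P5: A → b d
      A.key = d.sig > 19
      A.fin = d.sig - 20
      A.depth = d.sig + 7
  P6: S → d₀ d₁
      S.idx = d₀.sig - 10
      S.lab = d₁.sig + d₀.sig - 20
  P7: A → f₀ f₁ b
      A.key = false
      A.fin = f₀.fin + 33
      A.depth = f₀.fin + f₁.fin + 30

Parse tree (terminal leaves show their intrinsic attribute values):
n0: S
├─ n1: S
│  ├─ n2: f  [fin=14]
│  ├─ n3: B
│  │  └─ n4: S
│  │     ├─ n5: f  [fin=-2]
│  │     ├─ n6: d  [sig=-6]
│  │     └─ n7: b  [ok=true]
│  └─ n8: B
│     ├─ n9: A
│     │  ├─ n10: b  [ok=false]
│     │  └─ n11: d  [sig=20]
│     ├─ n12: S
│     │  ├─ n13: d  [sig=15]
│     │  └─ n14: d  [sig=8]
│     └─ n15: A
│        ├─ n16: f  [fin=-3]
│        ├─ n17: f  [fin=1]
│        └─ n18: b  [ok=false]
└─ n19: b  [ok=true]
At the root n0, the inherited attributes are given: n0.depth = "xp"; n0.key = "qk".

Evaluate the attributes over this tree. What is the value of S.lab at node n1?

1. n0.depth = "xp"  [given at root]
2. n0.key = "qk"  [given at root]
3. n1.depth = "qkr"  [S₀.key ++ "r"]
4. n1.key = "uxp"  ["u" ++ S₀.depth]
5. n2.fin = 14  [terminal]
6. n4.depth = "mx"  ["mx"]
7. n4.key = "vm"  ["vm"]
8. n5.fin = -2  [terminal]
9. n6.sig = -6  [terminal]
10. n7.ok = true  [terminal]
11. n4.idx = 26  [d.sig + f.fin + 34]
12. n4.lab = 26  [d.sig + 32]
13. n3.lab = 9  [S.idx - 17]
14. n3.acc = 21  [S.lab + S.idx - 31]
15. n3.off = "uq"  ["uq"]
16. n10.ok = false  [terminal]
17. n11.sig = 20  [terminal]
18. n9.key = true  [d.sig > 19]
19. n9.fin = 0  [d.sig - 20]
20. n9.depth = 27  [d.sig + 7]
21. n12.depth = "zk"  ["zk"]
22. n12.key = "ym"  ["ym"]
23. n13.sig = 15  [terminal]
24. n14.sig = 8  [terminal]
25. n12.idx = 5  [d₀.sig - 10]
26. n12.lab = 3  [d₁.sig + d₀.sig - 20]
27. n16.fin = -3  [terminal]
28. n17.fin = 1  [terminal]
29. n18.ok = false  [terminal]
30. n15.key = false  [false]
31. n15.fin = 30  [f₀.fin + 33]
32. n15.depth = 28  [f₀.fin + f₁.fin + 30]
33. n8.lab = 11  [S.lab * -2 + 17]
34. n8.acc = 23  [S.lab + 20]
35. n8.off = "mu"  ["mu"]
36. n1.idx = -9  [B₀.lab - 18]
37. n1.lab = -6  [B₁.acc + B₀.lab - 38]
38. n19.ok = true  [terminal]
39. n0.idx = 8  [S₁.idx + S₁.lab + 23]
40. n0.lab = 15  [len(S₀.key) + 13]

-6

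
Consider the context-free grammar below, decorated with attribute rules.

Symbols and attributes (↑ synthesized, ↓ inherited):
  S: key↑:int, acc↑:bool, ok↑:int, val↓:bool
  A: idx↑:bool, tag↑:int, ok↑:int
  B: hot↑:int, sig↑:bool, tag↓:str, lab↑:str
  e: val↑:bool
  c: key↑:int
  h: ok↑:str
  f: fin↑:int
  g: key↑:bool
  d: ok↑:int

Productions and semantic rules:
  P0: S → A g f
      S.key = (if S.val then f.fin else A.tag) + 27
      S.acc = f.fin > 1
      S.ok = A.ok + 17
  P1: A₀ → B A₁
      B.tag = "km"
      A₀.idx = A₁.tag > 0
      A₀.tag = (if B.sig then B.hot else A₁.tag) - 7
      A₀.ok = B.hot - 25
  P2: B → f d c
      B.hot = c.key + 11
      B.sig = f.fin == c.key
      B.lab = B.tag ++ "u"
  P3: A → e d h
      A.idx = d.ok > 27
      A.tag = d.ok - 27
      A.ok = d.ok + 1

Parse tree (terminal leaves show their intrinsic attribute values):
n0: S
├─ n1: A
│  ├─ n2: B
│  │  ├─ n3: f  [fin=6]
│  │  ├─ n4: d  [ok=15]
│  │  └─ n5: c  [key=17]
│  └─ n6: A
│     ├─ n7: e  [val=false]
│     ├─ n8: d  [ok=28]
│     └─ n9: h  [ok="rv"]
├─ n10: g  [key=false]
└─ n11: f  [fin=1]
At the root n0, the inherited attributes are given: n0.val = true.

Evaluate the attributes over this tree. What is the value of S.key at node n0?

28

1. n0.val = true  [given at root]
2. n2.tag = "km"  ["km"]
3. n3.fin = 6  [terminal]
4. n4.ok = 15  [terminal]
5. n5.key = 17  [terminal]
6. n2.hot = 28  [c.key + 11]
7. n2.sig = false  [f.fin == c.key]
8. n2.lab = "kmu"  [B.tag ++ "u"]
9. n7.val = false  [terminal]
10. n8.ok = 28  [terminal]
11. n9.ok = "rv"  [terminal]
12. n6.idx = true  [d.ok > 27]
13. n6.tag = 1  [d.ok - 27]
14. n6.ok = 29  [d.ok + 1]
15. n1.idx = true  [A₁.tag > 0]
16. n1.tag = -6  [(if B.sig then B.hot else A₁.tag) - 7]
17. n1.ok = 3  [B.hot - 25]
18. n10.key = false  [terminal]
19. n11.fin = 1  [terminal]
20. n0.key = 28  [(if S.val then f.fin else A.tag) + 27]
21. n0.acc = false  [f.fin > 1]
22. n0.ok = 20  [A.ok + 17]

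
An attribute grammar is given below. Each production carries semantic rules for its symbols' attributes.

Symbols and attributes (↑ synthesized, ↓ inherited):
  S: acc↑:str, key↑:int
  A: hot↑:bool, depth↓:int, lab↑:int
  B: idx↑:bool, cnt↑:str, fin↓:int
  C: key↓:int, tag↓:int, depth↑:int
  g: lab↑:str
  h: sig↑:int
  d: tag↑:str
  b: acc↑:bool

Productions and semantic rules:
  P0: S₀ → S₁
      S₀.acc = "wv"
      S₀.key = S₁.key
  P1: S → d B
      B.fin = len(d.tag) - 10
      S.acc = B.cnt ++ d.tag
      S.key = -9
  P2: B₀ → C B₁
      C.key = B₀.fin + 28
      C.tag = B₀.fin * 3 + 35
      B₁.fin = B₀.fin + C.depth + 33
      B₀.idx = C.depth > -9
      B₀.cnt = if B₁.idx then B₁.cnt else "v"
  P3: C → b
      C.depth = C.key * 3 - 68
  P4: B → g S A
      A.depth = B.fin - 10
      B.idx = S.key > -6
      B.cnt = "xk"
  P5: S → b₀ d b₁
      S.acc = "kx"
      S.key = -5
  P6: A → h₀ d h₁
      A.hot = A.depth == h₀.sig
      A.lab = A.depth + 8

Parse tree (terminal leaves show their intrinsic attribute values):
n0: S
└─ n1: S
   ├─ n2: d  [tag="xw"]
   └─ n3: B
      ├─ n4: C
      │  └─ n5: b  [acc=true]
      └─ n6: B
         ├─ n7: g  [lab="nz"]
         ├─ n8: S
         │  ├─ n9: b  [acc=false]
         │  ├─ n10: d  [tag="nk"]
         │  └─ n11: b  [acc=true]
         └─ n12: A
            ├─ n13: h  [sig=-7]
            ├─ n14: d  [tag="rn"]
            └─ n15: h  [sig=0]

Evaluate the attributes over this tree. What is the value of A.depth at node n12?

7

1. n2.tag = "xw"  [terminal]
2. n3.fin = -8  [len(d.tag) - 10]
3. n4.key = 20  [B₀.fin + 28]
4. n4.tag = 11  [B₀.fin * 3 + 35]
5. n5.acc = true  [terminal]
6. n4.depth = -8  [C.key * 3 - 68]
7. n6.fin = 17  [B₀.fin + C.depth + 33]
8. n7.lab = "nz"  [terminal]
9. n9.acc = false  [terminal]
10. n10.tag = "nk"  [terminal]
11. n11.acc = true  [terminal]
12. n8.acc = "kx"  ["kx"]
13. n8.key = -5  [-5]
14. n12.depth = 7  [B.fin - 10]
15. n13.sig = -7  [terminal]
16. n14.tag = "rn"  [terminal]
17. n15.sig = 0  [terminal]
18. n12.hot = false  [A.depth == h₀.sig]
19. n12.lab = 15  [A.depth + 8]
20. n6.idx = true  [S.key > -6]
21. n6.cnt = "xk"  ["xk"]
22. n3.idx = true  [C.depth > -9]
23. n3.cnt = "xk"  [if B₁.idx then B₁.cnt else "v"]
24. n1.acc = "xkxw"  [B.cnt ++ d.tag]
25. n1.key = -9  [-9]
26. n0.acc = "wv"  ["wv"]
27. n0.key = -9  [S₁.key]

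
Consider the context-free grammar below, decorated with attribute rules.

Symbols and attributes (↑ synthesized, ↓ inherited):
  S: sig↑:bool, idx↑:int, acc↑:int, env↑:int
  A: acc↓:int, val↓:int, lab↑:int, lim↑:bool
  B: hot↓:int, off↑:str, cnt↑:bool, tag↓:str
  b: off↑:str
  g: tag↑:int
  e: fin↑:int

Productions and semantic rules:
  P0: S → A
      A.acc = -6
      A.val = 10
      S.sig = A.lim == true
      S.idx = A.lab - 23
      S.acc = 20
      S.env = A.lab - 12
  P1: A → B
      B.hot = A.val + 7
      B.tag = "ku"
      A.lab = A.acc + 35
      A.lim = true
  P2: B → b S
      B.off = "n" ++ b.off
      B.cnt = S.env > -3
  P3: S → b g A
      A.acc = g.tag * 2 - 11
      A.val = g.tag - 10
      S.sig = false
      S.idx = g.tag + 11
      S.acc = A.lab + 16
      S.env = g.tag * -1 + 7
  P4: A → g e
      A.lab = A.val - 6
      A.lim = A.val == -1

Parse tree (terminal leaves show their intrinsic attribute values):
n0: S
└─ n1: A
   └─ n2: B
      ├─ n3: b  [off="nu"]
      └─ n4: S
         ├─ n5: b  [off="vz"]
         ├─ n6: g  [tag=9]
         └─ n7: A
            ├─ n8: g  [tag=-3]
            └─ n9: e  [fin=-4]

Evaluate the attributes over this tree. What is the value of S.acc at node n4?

1. n1.acc = -6  [-6]
2. n1.val = 10  [10]
3. n2.hot = 17  [A.val + 7]
4. n2.tag = "ku"  ["ku"]
5. n3.off = "nu"  [terminal]
6. n5.off = "vz"  [terminal]
7. n6.tag = 9  [terminal]
8. n7.acc = 7  [g.tag * 2 - 11]
9. n7.val = -1  [g.tag - 10]
10. n8.tag = -3  [terminal]
11. n9.fin = -4  [terminal]
12. n7.lab = -7  [A.val - 6]
13. n7.lim = true  [A.val == -1]
14. n4.sig = false  [false]
15. n4.idx = 20  [g.tag + 11]
16. n4.acc = 9  [A.lab + 16]
17. n4.env = -2  [g.tag * -1 + 7]
18. n2.off = "nnu"  ["n" ++ b.off]
19. n2.cnt = true  [S.env > -3]
20. n1.lab = 29  [A.acc + 35]
21. n1.lim = true  [true]
22. n0.sig = true  [A.lim == true]
23. n0.idx = 6  [A.lab - 23]
24. n0.acc = 20  [20]
25. n0.env = 17  [A.lab - 12]

9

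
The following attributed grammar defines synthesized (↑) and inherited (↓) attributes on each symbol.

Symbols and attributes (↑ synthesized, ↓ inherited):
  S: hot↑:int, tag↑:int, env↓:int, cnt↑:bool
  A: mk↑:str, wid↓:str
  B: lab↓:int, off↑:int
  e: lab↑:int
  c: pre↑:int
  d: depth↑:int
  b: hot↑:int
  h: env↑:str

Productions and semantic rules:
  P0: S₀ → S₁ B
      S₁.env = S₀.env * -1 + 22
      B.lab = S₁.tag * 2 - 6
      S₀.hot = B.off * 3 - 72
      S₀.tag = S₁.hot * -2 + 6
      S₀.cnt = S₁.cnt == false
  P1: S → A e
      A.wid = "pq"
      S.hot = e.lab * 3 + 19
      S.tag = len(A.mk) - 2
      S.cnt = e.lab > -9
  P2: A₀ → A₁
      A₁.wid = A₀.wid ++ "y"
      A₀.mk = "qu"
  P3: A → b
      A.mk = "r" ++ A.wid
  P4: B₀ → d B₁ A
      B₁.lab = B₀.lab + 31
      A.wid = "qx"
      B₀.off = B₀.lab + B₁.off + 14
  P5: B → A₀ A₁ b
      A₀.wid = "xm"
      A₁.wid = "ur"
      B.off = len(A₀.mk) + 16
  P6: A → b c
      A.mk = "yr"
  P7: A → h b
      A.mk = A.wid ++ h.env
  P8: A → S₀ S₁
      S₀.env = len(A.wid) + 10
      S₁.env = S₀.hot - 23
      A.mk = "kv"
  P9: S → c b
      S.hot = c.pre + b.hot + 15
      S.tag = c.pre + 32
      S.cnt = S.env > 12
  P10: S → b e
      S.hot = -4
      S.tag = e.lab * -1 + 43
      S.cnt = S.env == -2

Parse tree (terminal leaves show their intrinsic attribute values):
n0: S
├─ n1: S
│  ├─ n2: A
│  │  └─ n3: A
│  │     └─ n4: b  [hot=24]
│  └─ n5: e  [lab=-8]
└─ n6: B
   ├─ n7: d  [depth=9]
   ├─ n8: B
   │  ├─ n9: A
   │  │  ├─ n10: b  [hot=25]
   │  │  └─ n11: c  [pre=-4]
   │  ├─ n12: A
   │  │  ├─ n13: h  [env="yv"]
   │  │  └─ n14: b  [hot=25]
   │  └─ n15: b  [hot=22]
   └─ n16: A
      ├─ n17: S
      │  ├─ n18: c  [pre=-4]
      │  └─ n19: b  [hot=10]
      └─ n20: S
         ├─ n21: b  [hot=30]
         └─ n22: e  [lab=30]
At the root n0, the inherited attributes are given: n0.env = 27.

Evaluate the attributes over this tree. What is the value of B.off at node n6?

26

1. n0.env = 27  [given at root]
2. n1.env = -5  [S₀.env * -1 + 22]
3. n2.wid = "pq"  ["pq"]
4. n3.wid = "pqy"  [A₀.wid ++ "y"]
5. n4.hot = 24  [terminal]
6. n3.mk = "rpqy"  ["r" ++ A.wid]
7. n2.mk = "qu"  ["qu"]
8. n5.lab = -8  [terminal]
9. n1.hot = -5  [e.lab * 3 + 19]
10. n1.tag = 0  [len(A.mk) - 2]
11. n1.cnt = true  [e.lab > -9]
12. n6.lab = -6  [S₁.tag * 2 - 6]
13. n7.depth = 9  [terminal]
14. n8.lab = 25  [B₀.lab + 31]
15. n9.wid = "xm"  ["xm"]
16. n10.hot = 25  [terminal]
17. n11.pre = -4  [terminal]
18. n9.mk = "yr"  ["yr"]
19. n12.wid = "ur"  ["ur"]
20. n13.env = "yv"  [terminal]
21. n14.hot = 25  [terminal]
22. n12.mk = "uryv"  [A.wid ++ h.env]
23. n15.hot = 22  [terminal]
24. n8.off = 18  [len(A₀.mk) + 16]
25. n16.wid = "qx"  ["qx"]
26. n17.env = 12  [len(A.wid) + 10]
27. n18.pre = -4  [terminal]
28. n19.hot = 10  [terminal]
29. n17.hot = 21  [c.pre + b.hot + 15]
30. n17.tag = 28  [c.pre + 32]
31. n17.cnt = false  [S.env > 12]
32. n20.env = -2  [S₀.hot - 23]
33. n21.hot = 30  [terminal]
34. n22.lab = 30  [terminal]
35. n20.hot = -4  [-4]
36. n20.tag = 13  [e.lab * -1 + 43]
37. n20.cnt = true  [S.env == -2]
38. n16.mk = "kv"  ["kv"]
39. n6.off = 26  [B₀.lab + B₁.off + 14]
40. n0.hot = 6  [B.off * 3 - 72]
41. n0.tag = 16  [S₁.hot * -2 + 6]
42. n0.cnt = false  [S₁.cnt == false]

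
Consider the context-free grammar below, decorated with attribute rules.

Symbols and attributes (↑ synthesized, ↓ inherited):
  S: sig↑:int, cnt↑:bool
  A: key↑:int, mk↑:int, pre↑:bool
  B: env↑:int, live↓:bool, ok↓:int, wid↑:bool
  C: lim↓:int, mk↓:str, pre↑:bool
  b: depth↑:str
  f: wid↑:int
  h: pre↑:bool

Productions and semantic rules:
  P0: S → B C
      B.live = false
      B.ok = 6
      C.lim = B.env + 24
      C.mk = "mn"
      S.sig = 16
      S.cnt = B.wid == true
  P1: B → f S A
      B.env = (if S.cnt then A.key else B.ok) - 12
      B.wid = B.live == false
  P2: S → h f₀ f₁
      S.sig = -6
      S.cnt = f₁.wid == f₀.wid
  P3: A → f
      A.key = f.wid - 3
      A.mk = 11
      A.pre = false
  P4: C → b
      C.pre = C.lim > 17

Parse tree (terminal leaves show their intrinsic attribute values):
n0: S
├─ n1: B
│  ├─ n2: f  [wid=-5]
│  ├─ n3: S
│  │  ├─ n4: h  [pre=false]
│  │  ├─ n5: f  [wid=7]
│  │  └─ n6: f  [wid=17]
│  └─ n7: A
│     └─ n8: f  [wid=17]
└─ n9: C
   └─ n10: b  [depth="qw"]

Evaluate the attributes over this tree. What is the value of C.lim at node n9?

18

1. n1.live = false  [false]
2. n1.ok = 6  [6]
3. n2.wid = -5  [terminal]
4. n4.pre = false  [terminal]
5. n5.wid = 7  [terminal]
6. n6.wid = 17  [terminal]
7. n3.sig = -6  [-6]
8. n3.cnt = false  [f₁.wid == f₀.wid]
9. n8.wid = 17  [terminal]
10. n7.key = 14  [f.wid - 3]
11. n7.mk = 11  [11]
12. n7.pre = false  [false]
13. n1.env = -6  [(if S.cnt then A.key else B.ok) - 12]
14. n1.wid = true  [B.live == false]
15. n9.lim = 18  [B.env + 24]
16. n9.mk = "mn"  ["mn"]
17. n10.depth = "qw"  [terminal]
18. n9.pre = true  [C.lim > 17]
19. n0.sig = 16  [16]
20. n0.cnt = true  [B.wid == true]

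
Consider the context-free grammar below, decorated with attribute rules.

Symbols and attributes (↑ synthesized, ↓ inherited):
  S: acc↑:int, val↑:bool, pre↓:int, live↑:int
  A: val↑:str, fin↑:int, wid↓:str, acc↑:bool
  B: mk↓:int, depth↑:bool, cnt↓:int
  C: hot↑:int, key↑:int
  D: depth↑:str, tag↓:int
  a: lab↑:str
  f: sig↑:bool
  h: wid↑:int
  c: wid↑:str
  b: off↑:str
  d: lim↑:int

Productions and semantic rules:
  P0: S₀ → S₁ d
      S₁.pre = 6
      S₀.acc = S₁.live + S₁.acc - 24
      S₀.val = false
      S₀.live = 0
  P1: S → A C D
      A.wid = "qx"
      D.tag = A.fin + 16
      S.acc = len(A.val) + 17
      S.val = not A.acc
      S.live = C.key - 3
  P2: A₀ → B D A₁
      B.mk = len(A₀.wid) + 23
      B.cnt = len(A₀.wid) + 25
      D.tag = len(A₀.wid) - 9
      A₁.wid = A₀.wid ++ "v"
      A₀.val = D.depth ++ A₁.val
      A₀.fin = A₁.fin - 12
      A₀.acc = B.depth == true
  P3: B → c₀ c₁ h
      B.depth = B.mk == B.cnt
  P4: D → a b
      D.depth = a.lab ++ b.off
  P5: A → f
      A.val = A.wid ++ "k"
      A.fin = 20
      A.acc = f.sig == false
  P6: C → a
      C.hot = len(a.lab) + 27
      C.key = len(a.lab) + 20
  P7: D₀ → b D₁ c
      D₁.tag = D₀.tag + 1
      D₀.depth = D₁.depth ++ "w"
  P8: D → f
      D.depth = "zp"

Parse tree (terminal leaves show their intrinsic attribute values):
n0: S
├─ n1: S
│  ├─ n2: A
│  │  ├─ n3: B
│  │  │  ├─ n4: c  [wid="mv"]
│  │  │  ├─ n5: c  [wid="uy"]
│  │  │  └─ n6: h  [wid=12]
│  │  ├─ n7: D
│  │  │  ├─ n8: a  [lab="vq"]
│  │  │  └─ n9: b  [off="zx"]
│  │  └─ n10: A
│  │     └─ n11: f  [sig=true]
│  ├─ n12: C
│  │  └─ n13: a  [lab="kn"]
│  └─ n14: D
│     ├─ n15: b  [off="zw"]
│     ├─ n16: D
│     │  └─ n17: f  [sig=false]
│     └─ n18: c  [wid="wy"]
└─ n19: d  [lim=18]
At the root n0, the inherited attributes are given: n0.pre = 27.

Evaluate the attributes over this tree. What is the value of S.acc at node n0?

1. n0.pre = 27  [given at root]
2. n1.pre = 6  [6]
3. n2.wid = "qx"  ["qx"]
4. n3.mk = 25  [len(A₀.wid) + 23]
5. n3.cnt = 27  [len(A₀.wid) + 25]
6. n4.wid = "mv"  [terminal]
7. n5.wid = "uy"  [terminal]
8. n6.wid = 12  [terminal]
9. n3.depth = false  [B.mk == B.cnt]
10. n7.tag = -7  [len(A₀.wid) - 9]
11. n8.lab = "vq"  [terminal]
12. n9.off = "zx"  [terminal]
13. n7.depth = "vqzx"  [a.lab ++ b.off]
14. n10.wid = "qxv"  [A₀.wid ++ "v"]
15. n11.sig = true  [terminal]
16. n10.val = "qxvk"  [A.wid ++ "k"]
17. n10.fin = 20  [20]
18. n10.acc = false  [f.sig == false]
19. n2.val = "vqzxqxvk"  [D.depth ++ A₁.val]
20. n2.fin = 8  [A₁.fin - 12]
21. n2.acc = false  [B.depth == true]
22. n13.lab = "kn"  [terminal]
23. n12.hot = 29  [len(a.lab) + 27]
24. n12.key = 22  [len(a.lab) + 20]
25. n14.tag = 24  [A.fin + 16]
26. n15.off = "zw"  [terminal]
27. n16.tag = 25  [D₀.tag + 1]
28. n17.sig = false  [terminal]
29. n16.depth = "zp"  ["zp"]
30. n18.wid = "wy"  [terminal]
31. n14.depth = "zpw"  [D₁.depth ++ "w"]
32. n1.acc = 25  [len(A.val) + 17]
33. n1.val = true  [not A.acc]
34. n1.live = 19  [C.key - 3]
35. n19.lim = 18  [terminal]
36. n0.acc = 20  [S₁.live + S₁.acc - 24]
37. n0.val = false  [false]
38. n0.live = 0  [0]

20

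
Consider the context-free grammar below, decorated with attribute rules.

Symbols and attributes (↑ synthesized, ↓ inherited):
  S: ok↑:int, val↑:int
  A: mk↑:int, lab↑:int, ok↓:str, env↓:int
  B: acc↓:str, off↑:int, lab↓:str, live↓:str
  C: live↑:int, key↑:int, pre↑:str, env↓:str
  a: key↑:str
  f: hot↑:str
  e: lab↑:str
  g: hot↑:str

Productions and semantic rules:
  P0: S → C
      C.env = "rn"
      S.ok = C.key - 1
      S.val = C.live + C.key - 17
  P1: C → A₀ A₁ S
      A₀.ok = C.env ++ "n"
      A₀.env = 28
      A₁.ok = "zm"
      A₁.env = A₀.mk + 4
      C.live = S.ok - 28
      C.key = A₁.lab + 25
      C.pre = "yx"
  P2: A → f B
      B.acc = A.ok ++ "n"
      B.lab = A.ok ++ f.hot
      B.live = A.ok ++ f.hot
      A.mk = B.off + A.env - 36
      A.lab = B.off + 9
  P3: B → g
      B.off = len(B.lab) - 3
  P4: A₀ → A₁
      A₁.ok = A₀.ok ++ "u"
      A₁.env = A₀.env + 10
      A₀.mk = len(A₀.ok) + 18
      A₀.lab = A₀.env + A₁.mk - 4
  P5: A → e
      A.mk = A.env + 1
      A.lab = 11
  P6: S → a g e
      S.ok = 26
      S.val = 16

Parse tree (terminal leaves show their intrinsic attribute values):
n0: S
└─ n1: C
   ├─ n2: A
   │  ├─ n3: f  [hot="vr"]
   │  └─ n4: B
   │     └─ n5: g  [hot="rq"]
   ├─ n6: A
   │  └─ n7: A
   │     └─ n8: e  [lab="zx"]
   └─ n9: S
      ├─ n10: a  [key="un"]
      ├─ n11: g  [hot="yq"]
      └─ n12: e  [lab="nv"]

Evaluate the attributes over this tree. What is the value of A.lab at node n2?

11

1. n1.env = "rn"  ["rn"]
2. n2.ok = "rnn"  [C.env ++ "n"]
3. n2.env = 28  [28]
4. n3.hot = "vr"  [terminal]
5. n4.acc = "rnnn"  [A.ok ++ "n"]
6. n4.lab = "rnnvr"  [A.ok ++ f.hot]
7. n4.live = "rnnvr"  [A.ok ++ f.hot]
8. n5.hot = "rq"  [terminal]
9. n4.off = 2  [len(B.lab) - 3]
10. n2.mk = -6  [B.off + A.env - 36]
11. n2.lab = 11  [B.off + 9]
12. n6.ok = "zm"  ["zm"]
13. n6.env = -2  [A₀.mk + 4]
14. n7.ok = "zmu"  [A₀.ok ++ "u"]
15. n7.env = 8  [A₀.env + 10]
16. n8.lab = "zx"  [terminal]
17. n7.mk = 9  [A.env + 1]
18. n7.lab = 11  [11]
19. n6.mk = 20  [len(A₀.ok) + 18]
20. n6.lab = 3  [A₀.env + A₁.mk - 4]
21. n10.key = "un"  [terminal]
22. n11.hot = "yq"  [terminal]
23. n12.lab = "nv"  [terminal]
24. n9.ok = 26  [26]
25. n9.val = 16  [16]
26. n1.live = -2  [S.ok - 28]
27. n1.key = 28  [A₁.lab + 25]
28. n1.pre = "yx"  ["yx"]
29. n0.ok = 27  [C.key - 1]
30. n0.val = 9  [C.live + C.key - 17]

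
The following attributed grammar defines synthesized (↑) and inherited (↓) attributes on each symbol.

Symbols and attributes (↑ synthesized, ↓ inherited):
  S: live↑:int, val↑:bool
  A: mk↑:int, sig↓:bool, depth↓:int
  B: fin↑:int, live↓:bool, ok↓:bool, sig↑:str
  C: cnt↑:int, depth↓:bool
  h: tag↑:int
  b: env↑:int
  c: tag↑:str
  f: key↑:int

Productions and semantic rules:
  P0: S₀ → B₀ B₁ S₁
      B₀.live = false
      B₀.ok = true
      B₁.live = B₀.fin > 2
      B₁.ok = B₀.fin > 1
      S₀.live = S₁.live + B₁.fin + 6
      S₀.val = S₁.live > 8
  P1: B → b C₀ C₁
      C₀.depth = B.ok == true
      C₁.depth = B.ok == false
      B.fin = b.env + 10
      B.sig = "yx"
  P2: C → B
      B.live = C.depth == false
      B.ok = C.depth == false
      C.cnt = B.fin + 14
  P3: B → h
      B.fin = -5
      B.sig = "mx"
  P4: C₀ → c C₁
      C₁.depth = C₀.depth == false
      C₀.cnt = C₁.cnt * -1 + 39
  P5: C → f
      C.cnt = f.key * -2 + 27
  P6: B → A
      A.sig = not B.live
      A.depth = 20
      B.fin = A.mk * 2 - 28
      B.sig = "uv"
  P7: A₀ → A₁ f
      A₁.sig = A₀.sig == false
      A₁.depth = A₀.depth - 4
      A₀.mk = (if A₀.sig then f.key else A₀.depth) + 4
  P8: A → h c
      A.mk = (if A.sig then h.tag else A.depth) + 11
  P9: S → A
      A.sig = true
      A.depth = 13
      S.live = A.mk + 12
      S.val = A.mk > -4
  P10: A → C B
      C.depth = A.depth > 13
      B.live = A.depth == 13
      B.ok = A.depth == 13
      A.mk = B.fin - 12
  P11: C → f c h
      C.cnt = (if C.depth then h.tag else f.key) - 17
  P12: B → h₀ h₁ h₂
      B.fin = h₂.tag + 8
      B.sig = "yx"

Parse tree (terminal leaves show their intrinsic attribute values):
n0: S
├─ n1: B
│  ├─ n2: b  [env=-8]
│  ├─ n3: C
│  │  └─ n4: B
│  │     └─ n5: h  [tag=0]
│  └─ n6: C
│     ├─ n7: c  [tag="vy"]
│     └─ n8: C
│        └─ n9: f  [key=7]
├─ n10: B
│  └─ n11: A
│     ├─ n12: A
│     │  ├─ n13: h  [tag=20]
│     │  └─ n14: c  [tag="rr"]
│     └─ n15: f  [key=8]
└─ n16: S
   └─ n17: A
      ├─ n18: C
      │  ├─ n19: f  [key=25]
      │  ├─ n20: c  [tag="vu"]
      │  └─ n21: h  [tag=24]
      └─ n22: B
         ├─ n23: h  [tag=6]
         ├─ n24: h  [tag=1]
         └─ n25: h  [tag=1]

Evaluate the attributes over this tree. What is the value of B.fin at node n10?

1. n1.live = false  [false]
2. n1.ok = true  [true]
3. n2.env = -8  [terminal]
4. n3.depth = true  [B.ok == true]
5. n4.live = false  [C.depth == false]
6. n4.ok = false  [C.depth == false]
7. n5.tag = 0  [terminal]
8. n4.fin = -5  [-5]
9. n4.sig = "mx"  ["mx"]
10. n3.cnt = 9  [B.fin + 14]
11. n6.depth = false  [B.ok == false]
12. n7.tag = "vy"  [terminal]
13. n8.depth = true  [C₀.depth == false]
14. n9.key = 7  [terminal]
15. n8.cnt = 13  [f.key * -2 + 27]
16. n6.cnt = 26  [C₁.cnt * -1 + 39]
17. n1.fin = 2  [b.env + 10]
18. n1.sig = "yx"  ["yx"]
19. n10.live = false  [B₀.fin > 2]
20. n10.ok = true  [B₀.fin > 1]
21. n11.sig = true  [not B.live]
22. n11.depth = 20  [20]
23. n12.sig = false  [A₀.sig == false]
24. n12.depth = 16  [A₀.depth - 4]
25. n13.tag = 20  [terminal]
26. n14.tag = "rr"  [terminal]
27. n12.mk = 27  [(if A.sig then h.tag else A.depth) + 11]
28. n15.key = 8  [terminal]
29. n11.mk = 12  [(if A₀.sig then f.key else A₀.depth) + 4]
30. n10.fin = -4  [A.mk * 2 - 28]
31. n10.sig = "uv"  ["uv"]
32. n17.sig = true  [true]
33. n17.depth = 13  [13]
34. n18.depth = false  [A.depth > 13]
35. n19.key = 25  [terminal]
36. n20.tag = "vu"  [terminal]
37. n21.tag = 24  [terminal]
38. n18.cnt = 8  [(if C.depth then h.tag else f.key) - 17]
39. n22.live = true  [A.depth == 13]
40. n22.ok = true  [A.depth == 13]
41. n23.tag = 6  [terminal]
42. n24.tag = 1  [terminal]
43. n25.tag = 1  [terminal]
44. n22.fin = 9  [h₂.tag + 8]
45. n22.sig = "yx"  ["yx"]
46. n17.mk = -3  [B.fin - 12]
47. n16.live = 9  [A.mk + 12]
48. n16.val = true  [A.mk > -4]
49. n0.live = 11  [S₁.live + B₁.fin + 6]
50. n0.val = true  [S₁.live > 8]

-4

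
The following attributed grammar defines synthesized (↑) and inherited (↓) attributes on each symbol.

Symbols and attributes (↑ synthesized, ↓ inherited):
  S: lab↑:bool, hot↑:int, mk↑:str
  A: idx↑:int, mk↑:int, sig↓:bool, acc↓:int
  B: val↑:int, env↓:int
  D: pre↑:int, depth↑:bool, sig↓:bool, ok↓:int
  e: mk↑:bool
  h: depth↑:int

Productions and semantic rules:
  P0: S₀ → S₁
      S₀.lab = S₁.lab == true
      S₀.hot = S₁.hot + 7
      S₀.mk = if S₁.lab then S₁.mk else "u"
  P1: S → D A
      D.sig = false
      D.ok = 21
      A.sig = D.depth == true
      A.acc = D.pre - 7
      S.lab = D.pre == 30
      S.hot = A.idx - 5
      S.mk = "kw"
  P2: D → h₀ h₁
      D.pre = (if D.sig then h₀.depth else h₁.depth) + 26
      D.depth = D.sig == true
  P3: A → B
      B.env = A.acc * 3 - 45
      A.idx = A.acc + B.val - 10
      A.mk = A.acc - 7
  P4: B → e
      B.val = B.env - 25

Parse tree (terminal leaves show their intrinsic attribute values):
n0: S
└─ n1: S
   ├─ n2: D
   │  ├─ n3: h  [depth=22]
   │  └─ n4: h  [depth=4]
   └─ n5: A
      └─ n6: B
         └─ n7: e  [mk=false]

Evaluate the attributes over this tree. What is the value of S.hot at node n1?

7

1. n2.sig = false  [false]
2. n2.ok = 21  [21]
3. n3.depth = 22  [terminal]
4. n4.depth = 4  [terminal]
5. n2.pre = 30  [(if D.sig then h₀.depth else h₁.depth) + 26]
6. n2.depth = false  [D.sig == true]
7. n5.sig = false  [D.depth == true]
8. n5.acc = 23  [D.pre - 7]
9. n6.env = 24  [A.acc * 3 - 45]
10. n7.mk = false  [terminal]
11. n6.val = -1  [B.env - 25]
12. n5.idx = 12  [A.acc + B.val - 10]
13. n5.mk = 16  [A.acc - 7]
14. n1.lab = true  [D.pre == 30]
15. n1.hot = 7  [A.idx - 5]
16. n1.mk = "kw"  ["kw"]
17. n0.lab = true  [S₁.lab == true]
18. n0.hot = 14  [S₁.hot + 7]
19. n0.mk = "kw"  [if S₁.lab then S₁.mk else "u"]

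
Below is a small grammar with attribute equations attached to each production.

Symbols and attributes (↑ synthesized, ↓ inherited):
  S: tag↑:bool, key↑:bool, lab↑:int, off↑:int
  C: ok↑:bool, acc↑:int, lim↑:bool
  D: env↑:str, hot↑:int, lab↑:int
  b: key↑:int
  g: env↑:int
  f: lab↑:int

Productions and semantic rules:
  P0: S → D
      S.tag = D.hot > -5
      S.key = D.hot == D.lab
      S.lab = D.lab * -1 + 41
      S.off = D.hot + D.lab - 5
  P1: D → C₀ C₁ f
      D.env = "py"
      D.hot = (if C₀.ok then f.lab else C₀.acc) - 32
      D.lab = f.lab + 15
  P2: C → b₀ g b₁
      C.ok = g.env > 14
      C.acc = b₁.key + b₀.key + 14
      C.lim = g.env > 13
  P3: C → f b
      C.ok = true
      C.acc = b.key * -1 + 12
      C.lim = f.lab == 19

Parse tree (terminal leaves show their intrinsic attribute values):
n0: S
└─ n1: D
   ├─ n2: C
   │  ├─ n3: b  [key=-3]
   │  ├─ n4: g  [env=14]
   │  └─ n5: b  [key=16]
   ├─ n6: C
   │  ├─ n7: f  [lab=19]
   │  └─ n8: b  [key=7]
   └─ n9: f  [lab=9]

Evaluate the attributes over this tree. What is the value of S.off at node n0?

14

1. n3.key = -3  [terminal]
2. n4.env = 14  [terminal]
3. n5.key = 16  [terminal]
4. n2.ok = false  [g.env > 14]
5. n2.acc = 27  [b₁.key + b₀.key + 14]
6. n2.lim = true  [g.env > 13]
7. n7.lab = 19  [terminal]
8. n8.key = 7  [terminal]
9. n6.ok = true  [true]
10. n6.acc = 5  [b.key * -1 + 12]
11. n6.lim = true  [f.lab == 19]
12. n9.lab = 9  [terminal]
13. n1.env = "py"  ["py"]
14. n1.hot = -5  [(if C₀.ok then f.lab else C₀.acc) - 32]
15. n1.lab = 24  [f.lab + 15]
16. n0.tag = false  [D.hot > -5]
17. n0.key = false  [D.hot == D.lab]
18. n0.lab = 17  [D.lab * -1 + 41]
19. n0.off = 14  [D.hot + D.lab - 5]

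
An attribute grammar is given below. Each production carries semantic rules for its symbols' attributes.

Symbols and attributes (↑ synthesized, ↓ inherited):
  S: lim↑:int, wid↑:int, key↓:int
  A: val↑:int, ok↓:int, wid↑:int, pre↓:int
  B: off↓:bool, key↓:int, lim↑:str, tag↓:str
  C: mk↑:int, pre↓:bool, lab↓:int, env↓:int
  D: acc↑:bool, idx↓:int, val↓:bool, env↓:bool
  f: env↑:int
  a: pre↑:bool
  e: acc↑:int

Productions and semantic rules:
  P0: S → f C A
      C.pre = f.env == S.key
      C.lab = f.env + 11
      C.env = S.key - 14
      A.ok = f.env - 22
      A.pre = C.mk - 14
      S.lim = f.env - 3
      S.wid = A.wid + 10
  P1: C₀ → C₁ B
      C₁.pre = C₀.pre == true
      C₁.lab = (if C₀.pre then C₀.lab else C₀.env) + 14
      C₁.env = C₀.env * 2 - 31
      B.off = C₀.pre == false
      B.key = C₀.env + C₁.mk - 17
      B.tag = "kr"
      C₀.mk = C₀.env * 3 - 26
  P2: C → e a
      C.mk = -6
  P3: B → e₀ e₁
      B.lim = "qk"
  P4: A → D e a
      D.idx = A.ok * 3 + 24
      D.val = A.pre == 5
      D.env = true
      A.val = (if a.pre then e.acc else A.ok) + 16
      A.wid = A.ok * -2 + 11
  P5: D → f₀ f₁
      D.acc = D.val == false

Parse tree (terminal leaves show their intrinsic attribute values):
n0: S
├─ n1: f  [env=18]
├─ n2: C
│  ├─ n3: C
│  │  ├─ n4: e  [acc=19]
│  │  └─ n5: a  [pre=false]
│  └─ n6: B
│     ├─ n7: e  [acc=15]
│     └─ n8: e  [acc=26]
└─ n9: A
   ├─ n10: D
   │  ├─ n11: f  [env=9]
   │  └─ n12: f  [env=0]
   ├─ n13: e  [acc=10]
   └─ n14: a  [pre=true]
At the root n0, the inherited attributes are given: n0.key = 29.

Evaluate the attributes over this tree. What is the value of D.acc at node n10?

1. n0.key = 29  [given at root]
2. n1.env = 18  [terminal]
3. n2.pre = false  [f.env == S.key]
4. n2.lab = 29  [f.env + 11]
5. n2.env = 15  [S.key - 14]
6. n3.pre = false  [C₀.pre == true]
7. n3.lab = 29  [(if C₀.pre then C₀.lab else C₀.env) + 14]
8. n3.env = -1  [C₀.env * 2 - 31]
9. n4.acc = 19  [terminal]
10. n5.pre = false  [terminal]
11. n3.mk = -6  [-6]
12. n6.off = true  [C₀.pre == false]
13. n6.key = -8  [C₀.env + C₁.mk - 17]
14. n6.tag = "kr"  ["kr"]
15. n7.acc = 15  [terminal]
16. n8.acc = 26  [terminal]
17. n6.lim = "qk"  ["qk"]
18. n2.mk = 19  [C₀.env * 3 - 26]
19. n9.ok = -4  [f.env - 22]
20. n9.pre = 5  [C.mk - 14]
21. n10.idx = 12  [A.ok * 3 + 24]
22. n10.val = true  [A.pre == 5]
23. n10.env = true  [true]
24. n11.env = 9  [terminal]
25. n12.env = 0  [terminal]
26. n10.acc = false  [D.val == false]
27. n13.acc = 10  [terminal]
28. n14.pre = true  [terminal]
29. n9.val = 26  [(if a.pre then e.acc else A.ok) + 16]
30. n9.wid = 19  [A.ok * -2 + 11]
31. n0.lim = 15  [f.env - 3]
32. n0.wid = 29  [A.wid + 10]

false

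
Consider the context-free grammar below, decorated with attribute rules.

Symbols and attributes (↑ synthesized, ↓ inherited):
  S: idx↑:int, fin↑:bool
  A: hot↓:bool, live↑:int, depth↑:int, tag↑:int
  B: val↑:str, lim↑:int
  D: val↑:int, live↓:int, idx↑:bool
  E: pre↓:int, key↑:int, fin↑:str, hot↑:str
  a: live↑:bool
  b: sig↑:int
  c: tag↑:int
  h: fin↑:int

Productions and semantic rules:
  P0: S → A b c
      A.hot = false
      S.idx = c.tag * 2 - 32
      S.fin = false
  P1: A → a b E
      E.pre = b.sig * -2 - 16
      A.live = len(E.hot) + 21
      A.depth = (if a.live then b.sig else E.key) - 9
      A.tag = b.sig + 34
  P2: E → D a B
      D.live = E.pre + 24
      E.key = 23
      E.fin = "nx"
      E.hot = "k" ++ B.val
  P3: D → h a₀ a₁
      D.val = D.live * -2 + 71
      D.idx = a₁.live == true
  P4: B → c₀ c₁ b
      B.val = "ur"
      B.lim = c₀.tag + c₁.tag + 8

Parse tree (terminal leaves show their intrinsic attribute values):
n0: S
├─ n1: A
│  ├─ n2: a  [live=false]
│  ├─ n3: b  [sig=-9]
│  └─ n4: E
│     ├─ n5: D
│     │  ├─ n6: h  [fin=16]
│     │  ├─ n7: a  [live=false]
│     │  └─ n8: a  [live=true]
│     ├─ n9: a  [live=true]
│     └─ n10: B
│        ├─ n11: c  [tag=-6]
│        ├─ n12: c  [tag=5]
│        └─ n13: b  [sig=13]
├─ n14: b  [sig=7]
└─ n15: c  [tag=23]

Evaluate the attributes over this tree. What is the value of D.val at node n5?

1. n1.hot = false  [false]
2. n2.live = false  [terminal]
3. n3.sig = -9  [terminal]
4. n4.pre = 2  [b.sig * -2 - 16]
5. n5.live = 26  [E.pre + 24]
6. n6.fin = 16  [terminal]
7. n7.live = false  [terminal]
8. n8.live = true  [terminal]
9. n5.val = 19  [D.live * -2 + 71]
10. n5.idx = true  [a₁.live == true]
11. n9.live = true  [terminal]
12. n11.tag = -6  [terminal]
13. n12.tag = 5  [terminal]
14. n13.sig = 13  [terminal]
15. n10.val = "ur"  ["ur"]
16. n10.lim = 7  [c₀.tag + c₁.tag + 8]
17. n4.key = 23  [23]
18. n4.fin = "nx"  ["nx"]
19. n4.hot = "kur"  ["k" ++ B.val]
20. n1.live = 24  [len(E.hot) + 21]
21. n1.depth = 14  [(if a.live then b.sig else E.key) - 9]
22. n1.tag = 25  [b.sig + 34]
23. n14.sig = 7  [terminal]
24. n15.tag = 23  [terminal]
25. n0.idx = 14  [c.tag * 2 - 32]
26. n0.fin = false  [false]

19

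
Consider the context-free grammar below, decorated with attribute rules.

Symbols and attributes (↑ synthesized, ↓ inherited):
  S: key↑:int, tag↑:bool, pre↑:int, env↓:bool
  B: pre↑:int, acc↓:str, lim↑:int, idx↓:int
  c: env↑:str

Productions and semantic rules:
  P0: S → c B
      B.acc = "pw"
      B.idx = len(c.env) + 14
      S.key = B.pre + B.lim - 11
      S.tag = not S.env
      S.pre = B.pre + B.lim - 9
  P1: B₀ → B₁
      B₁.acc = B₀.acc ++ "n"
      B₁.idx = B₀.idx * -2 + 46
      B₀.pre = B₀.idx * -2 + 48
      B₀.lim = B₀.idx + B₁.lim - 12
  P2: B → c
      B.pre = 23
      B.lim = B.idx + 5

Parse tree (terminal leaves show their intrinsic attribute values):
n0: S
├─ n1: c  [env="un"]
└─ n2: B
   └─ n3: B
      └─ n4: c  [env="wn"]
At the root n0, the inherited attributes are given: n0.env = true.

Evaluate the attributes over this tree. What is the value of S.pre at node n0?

1. n0.env = true  [given at root]
2. n1.env = "un"  [terminal]
3. n2.acc = "pw"  ["pw"]
4. n2.idx = 16  [len(c.env) + 14]
5. n3.acc = "pwn"  [B₀.acc ++ "n"]
6. n3.idx = 14  [B₀.idx * -2 + 46]
7. n4.env = "wn"  [terminal]
8. n3.pre = 23  [23]
9. n3.lim = 19  [B.idx + 5]
10. n2.pre = 16  [B₀.idx * -2 + 48]
11. n2.lim = 23  [B₀.idx + B₁.lim - 12]
12. n0.key = 28  [B.pre + B.lim - 11]
13. n0.tag = false  [not S.env]
14. n0.pre = 30  [B.pre + B.lim - 9]

30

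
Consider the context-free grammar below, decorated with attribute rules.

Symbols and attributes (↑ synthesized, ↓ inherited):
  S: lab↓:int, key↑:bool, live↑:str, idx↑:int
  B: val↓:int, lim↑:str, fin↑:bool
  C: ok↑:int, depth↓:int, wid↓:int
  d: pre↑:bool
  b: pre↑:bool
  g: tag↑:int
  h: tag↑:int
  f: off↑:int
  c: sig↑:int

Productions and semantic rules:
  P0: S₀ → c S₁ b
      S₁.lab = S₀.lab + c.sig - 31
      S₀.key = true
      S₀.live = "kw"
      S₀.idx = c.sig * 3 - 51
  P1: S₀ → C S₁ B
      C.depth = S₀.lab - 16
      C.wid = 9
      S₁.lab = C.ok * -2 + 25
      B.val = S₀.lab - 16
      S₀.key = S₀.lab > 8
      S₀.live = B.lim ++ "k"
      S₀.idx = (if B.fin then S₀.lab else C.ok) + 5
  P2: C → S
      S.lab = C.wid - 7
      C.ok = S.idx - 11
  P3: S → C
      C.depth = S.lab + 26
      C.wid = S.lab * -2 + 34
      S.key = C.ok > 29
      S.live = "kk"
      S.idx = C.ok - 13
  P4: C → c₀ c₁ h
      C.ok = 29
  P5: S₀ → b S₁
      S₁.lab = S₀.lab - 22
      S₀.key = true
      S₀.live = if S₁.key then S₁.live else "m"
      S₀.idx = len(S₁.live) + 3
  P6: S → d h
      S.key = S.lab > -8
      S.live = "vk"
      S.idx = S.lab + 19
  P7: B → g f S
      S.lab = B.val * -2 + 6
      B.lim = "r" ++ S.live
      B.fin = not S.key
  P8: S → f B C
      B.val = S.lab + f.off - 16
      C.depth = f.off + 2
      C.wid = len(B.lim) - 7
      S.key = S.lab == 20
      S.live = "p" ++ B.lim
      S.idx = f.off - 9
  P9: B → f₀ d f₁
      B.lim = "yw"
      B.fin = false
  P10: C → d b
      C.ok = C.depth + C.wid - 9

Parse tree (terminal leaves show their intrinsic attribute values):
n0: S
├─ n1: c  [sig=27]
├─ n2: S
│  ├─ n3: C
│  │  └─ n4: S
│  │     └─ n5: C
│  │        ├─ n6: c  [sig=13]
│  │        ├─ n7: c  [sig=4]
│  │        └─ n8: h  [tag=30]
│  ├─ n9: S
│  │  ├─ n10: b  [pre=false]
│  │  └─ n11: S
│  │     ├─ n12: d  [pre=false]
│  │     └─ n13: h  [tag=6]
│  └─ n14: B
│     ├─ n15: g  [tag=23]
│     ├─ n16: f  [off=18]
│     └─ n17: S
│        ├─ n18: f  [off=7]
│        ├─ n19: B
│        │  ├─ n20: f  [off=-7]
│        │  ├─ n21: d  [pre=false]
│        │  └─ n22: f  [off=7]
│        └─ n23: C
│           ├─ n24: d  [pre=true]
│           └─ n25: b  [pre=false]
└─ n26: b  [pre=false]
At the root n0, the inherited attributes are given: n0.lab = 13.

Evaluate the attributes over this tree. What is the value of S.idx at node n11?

1. n0.lab = 13  [given at root]
2. n1.sig = 27  [terminal]
3. n2.lab = 9  [S₀.lab + c.sig - 31]
4. n3.depth = -7  [S₀.lab - 16]
5. n3.wid = 9  [9]
6. n4.lab = 2  [C.wid - 7]
7. n5.depth = 28  [S.lab + 26]
8. n5.wid = 30  [S.lab * -2 + 34]
9. n6.sig = 13  [terminal]
10. n7.sig = 4  [terminal]
11. n8.tag = 30  [terminal]
12. n5.ok = 29  [29]
13. n4.key = false  [C.ok > 29]
14. n4.live = "kk"  ["kk"]
15. n4.idx = 16  [C.ok - 13]
16. n3.ok = 5  [S.idx - 11]
17. n9.lab = 15  [C.ok * -2 + 25]
18. n10.pre = false  [terminal]
19. n11.lab = -7  [S₀.lab - 22]
20. n12.pre = false  [terminal]
21. n13.tag = 6  [terminal]
22. n11.key = true  [S.lab > -8]
23. n11.live = "vk"  ["vk"]
24. n11.idx = 12  [S.lab + 19]
25. n9.key = true  [true]
26. n9.live = "vk"  [if S₁.key then S₁.live else "m"]
27. n9.idx = 5  [len(S₁.live) + 3]
28. n14.val = -7  [S₀.lab - 16]
29. n15.tag = 23  [terminal]
30. n16.off = 18  [terminal]
31. n17.lab = 20  [B.val * -2 + 6]
32. n18.off = 7  [terminal]
33. n19.val = 11  [S.lab + f.off - 16]
34. n20.off = -7  [terminal]
35. n21.pre = false  [terminal]
36. n22.off = 7  [terminal]
37. n19.lim = "yw"  ["yw"]
38. n19.fin = false  [false]
39. n23.depth = 9  [f.off + 2]
40. n23.wid = -5  [len(B.lim) - 7]
41. n24.pre = true  [terminal]
42. n25.pre = false  [terminal]
43. n23.ok = -5  [C.depth + C.wid - 9]
44. n17.key = true  [S.lab == 20]
45. n17.live = "pyw"  ["p" ++ B.lim]
46. n17.idx = -2  [f.off - 9]
47. n14.lim = "rpyw"  ["r" ++ S.live]
48. n14.fin = false  [not S.key]
49. n2.key = true  [S₀.lab > 8]
50. n2.live = "rpywk"  [B.lim ++ "k"]
51. n2.idx = 10  [(if B.fin then S₀.lab else C.ok) + 5]
52. n26.pre = false  [terminal]
53. n0.key = true  [true]
54. n0.live = "kw"  ["kw"]
55. n0.idx = 30  [c.sig * 3 - 51]

12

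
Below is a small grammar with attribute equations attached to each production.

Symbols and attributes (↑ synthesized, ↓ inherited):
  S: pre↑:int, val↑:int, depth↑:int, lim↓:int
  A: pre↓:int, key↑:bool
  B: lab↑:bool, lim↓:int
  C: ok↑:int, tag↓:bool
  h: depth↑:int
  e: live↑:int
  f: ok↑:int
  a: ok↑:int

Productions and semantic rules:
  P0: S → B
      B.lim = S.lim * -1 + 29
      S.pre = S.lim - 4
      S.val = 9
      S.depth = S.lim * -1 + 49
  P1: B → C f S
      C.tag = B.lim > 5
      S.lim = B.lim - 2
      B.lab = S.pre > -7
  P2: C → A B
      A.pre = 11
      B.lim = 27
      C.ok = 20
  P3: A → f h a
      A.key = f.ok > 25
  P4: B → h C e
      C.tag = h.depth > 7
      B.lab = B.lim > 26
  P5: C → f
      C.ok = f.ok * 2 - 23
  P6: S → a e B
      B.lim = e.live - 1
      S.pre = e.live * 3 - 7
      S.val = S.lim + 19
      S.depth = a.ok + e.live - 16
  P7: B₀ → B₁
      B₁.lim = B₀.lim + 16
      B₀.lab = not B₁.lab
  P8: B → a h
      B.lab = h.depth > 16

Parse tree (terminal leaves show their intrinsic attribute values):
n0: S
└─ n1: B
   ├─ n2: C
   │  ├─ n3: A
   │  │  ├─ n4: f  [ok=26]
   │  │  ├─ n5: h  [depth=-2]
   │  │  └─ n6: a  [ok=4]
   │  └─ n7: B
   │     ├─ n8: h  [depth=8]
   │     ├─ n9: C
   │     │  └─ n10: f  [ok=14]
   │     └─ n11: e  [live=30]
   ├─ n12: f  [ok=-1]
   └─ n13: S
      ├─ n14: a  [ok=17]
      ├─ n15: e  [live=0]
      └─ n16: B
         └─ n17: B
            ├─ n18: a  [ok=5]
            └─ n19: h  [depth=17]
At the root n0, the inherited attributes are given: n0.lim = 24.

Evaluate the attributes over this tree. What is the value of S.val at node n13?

1. n0.lim = 24  [given at root]
2. n1.lim = 5  [S.lim * -1 + 29]
3. n2.tag = false  [B.lim > 5]
4. n3.pre = 11  [11]
5. n4.ok = 26  [terminal]
6. n5.depth = -2  [terminal]
7. n6.ok = 4  [terminal]
8. n3.key = true  [f.ok > 25]
9. n7.lim = 27  [27]
10. n8.depth = 8  [terminal]
11. n9.tag = true  [h.depth > 7]
12. n10.ok = 14  [terminal]
13. n9.ok = 5  [f.ok * 2 - 23]
14. n11.live = 30  [terminal]
15. n7.lab = true  [B.lim > 26]
16. n2.ok = 20  [20]
17. n12.ok = -1  [terminal]
18. n13.lim = 3  [B.lim - 2]
19. n14.ok = 17  [terminal]
20. n15.live = 0  [terminal]
21. n16.lim = -1  [e.live - 1]
22. n17.lim = 15  [B₀.lim + 16]
23. n18.ok = 5  [terminal]
24. n19.depth = 17  [terminal]
25. n17.lab = true  [h.depth > 16]
26. n16.lab = false  [not B₁.lab]
27. n13.pre = -7  [e.live * 3 - 7]
28. n13.val = 22  [S.lim + 19]
29. n13.depth = 1  [a.ok + e.live - 16]
30. n1.lab = false  [S.pre > -7]
31. n0.pre = 20  [S.lim - 4]
32. n0.val = 9  [9]
33. n0.depth = 25  [S.lim * -1 + 49]

22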